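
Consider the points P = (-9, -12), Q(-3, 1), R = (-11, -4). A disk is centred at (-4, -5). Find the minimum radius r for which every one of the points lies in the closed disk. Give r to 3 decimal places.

8.602

The required radius is the distance from (-4, -5) to the farthest point.
Squared distances: 74, 37, 50.
Maximum is 74, attained at P.
r = √74 ≈ 8.602.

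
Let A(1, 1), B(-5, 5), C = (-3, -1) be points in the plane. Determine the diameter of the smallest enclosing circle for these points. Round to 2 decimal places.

7.28

Side lengths²: AB² = 52, AC² = 20, BC² = 40.
Since AB² = 52 < 40 + 20 = 60, the triangle is acute, so the smallest enclosing circle is the circumcircle.
Circumcentre = (-16/7, 18/7), r² = 650/49.
Diameter = 2r = 2√(650/49) ≈ 7.28.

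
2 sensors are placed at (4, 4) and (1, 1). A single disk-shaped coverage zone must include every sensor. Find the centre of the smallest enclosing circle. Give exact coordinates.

(2.5, 2.5)

The smallest circle enclosing two points has them as diameter endpoints.
Centre = midpoint = (2.5, 2.5); r² = |(4, 4)−(1, 1)|²/4 = 18/4 = 4.5.
Centre = (2.5, 2.5).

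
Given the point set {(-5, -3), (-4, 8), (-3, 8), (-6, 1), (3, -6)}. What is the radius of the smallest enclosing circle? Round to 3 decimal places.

The farthest pair is (-4, 8)–(3, -6) with squared distance 245. The circle on this segment as diameter has centre (-0.5, 1) and r² = 245/4 = 61.25.
Check (-5, -3): distance² to centre = 36.25 ≤ 61.25, so it lies inside.
All remaining points lie in this disk, and no smaller disk contains both endpoints, so this is the minimum enclosing circle.
r = √(61.25) ≈ 7.826.

7.826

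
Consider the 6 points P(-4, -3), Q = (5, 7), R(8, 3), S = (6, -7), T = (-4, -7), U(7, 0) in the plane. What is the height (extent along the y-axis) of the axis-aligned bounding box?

max y = 7, min y = -7, so height = 14.

14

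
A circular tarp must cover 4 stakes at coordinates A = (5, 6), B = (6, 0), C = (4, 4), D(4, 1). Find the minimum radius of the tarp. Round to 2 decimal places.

By Welzl's lemma the MEC is supported by two points (diametrically opposite) or three points (on a circumcircle).
The farthest pair is A–B with squared distance 37. The circle on this segment as diameter has centre (5.5, 3) and r² = 37/4 = 9.25.
Check C: distance² to centre = 3.25 ≤ 9.25, so it lies inside.
All remaining points lie in this disk, and no smaller disk contains both endpoints, so this is the minimum enclosing circle.
r = √(9.25) ≈ 3.04.

3.04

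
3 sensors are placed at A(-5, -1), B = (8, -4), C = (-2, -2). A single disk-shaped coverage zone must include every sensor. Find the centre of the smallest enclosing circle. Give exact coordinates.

Side lengths²: AB² = 178, AC² = 10, BC² = 104.
Since AB² = 178 ≥ 104 + 10 = 114, the angle opposite AB is not acute, so the smallest enclosing circle has AB as diameter.
Centre = midpoint of AB = (1.5, -2.5), r² = 178/4 = 44.5.
Centre = (1.5, -2.5).

(1.5, -2.5)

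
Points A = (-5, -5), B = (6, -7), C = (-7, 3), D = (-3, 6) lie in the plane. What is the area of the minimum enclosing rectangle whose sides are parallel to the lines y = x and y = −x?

149.5

In coordinates u = x + y, v = x − y the rectangle is axis-aligned; the map (x,y)→(u,v) scales areas by 2.
u-values: -10, -1, -4, 3; range = 3 − (-10) = 13.
v-values: 0, 13, -10, -9; range = 13 − (-10) = 23.
Area = (13 × 23) / 2 = 149.5.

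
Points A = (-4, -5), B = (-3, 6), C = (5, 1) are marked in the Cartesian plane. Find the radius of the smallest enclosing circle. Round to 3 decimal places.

6.060

Side lengths²: AB² = 122, AC² = 117, BC² = 89.
Since AB² = 122 < 117 + 89 = 206, the triangle is acute, so the smallest enclosing circle is the circumcircle.
Circumcentre = (-63/62, 17/62), r² = 70577/1922.
r = √(70577/1922) ≈ 6.060.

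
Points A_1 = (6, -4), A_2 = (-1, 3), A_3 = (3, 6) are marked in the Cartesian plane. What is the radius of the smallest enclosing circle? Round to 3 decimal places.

Side lengths²: A_1A_2² = 98, A_1A_3² = 109, A_2A_3² = 25.
Since A_1A_3² = 109 < 98 + 25 = 123, the triangle is acute, so the smallest enclosing circle is the circumcircle.
Circumcentre = (53/14, 11/14), r² = 2725/98.
r = √(2725/98) ≈ 5.273.

5.273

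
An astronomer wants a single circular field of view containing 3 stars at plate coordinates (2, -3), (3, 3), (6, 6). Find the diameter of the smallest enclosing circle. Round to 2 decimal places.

Call the three points A, B, C in the order given.
Side lengths²: AB² = 37, AC² = 97, BC² = 18.
Since AC² = 97 ≥ 37 + 18 = 55, the angle opposite AC is not acute, so the smallest enclosing circle has AC as diameter.
Centre = midpoint of AC = (4, 1.5), r² = 97/4 = 24.25.
Diameter = 2r = 2√(24.25) ≈ 9.85.

9.85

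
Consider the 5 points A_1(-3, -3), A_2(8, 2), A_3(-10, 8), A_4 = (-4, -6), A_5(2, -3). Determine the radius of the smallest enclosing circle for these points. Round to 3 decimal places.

The minimum enclosing circle of a finite set is fixed by two of the points (as a diameter) or three (as a circumcircle).
The minimum enclosing circle is determined by three boundary points: A_2, A_3, A_4.
Their circumcentre is (-14/9, 10/3) with r² = 7540/81.
The farthest remaining point A_5 is at distance² 4273/81 ≤ 7540/81.
r = √(7540/81) ≈ 9.648.

9.648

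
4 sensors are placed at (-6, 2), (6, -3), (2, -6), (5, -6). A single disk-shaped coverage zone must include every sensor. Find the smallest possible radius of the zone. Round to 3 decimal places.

6.801

The farthest pair is (-6, 2)–(5, -6) with squared distance 185. The circle on this segment as diameter has centre (-0.5, -2) and r² = 185/4 = 46.25.
Check (6, -3): distance² to centre = 43.25 ≤ 46.25, so it lies inside.
All remaining points lie in this disk, and no smaller disk contains both endpoints, so this is the minimum enclosing circle.
r = √(46.25) ≈ 6.801.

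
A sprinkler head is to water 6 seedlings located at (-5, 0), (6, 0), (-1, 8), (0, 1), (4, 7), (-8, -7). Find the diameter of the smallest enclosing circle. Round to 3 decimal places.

The minimum enclosing circle of a finite set is fixed by two of the points (as a diameter) or three (as a circumcircle).
The farthest pair is (4, 7)–(-8, -7) with squared distance 340. The circle on this segment as diameter has centre (-2, 0) and r² = 340/4 = 85.
Check (-5, 0): distance² to centre = 9 ≤ 85, so it lies inside.
All remaining points lie in this disk, and no smaller disk contains both endpoints, so this is the minimum enclosing circle.
Diameter = 2r = 2√85 ≈ 18.439.

18.439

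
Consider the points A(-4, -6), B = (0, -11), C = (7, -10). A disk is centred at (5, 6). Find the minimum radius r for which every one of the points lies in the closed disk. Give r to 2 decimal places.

17.72

The required radius is the distance from (5, 6) to the farthest point.
Squared distances: 225, 314, 260.
Maximum is 314, attained at B.
r = √314 ≈ 17.72.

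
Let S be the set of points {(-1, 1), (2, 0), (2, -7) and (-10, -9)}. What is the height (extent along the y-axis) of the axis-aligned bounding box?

10

max y = 1, min y = -9, so height = 10.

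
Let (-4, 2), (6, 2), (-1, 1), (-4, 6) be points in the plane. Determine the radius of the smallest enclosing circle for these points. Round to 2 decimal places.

5.39

The farthest pair is (6, 2)–(-4, 6) with squared distance 116. The circle on this segment as diameter has centre (1, 4) and r² = 116/4 = 29.
Check (-4, 2): distance² to centre = 29 ≤ 29, so it lies inside.
All remaining points lie in this disk, and no smaller disk contains both endpoints, so this is the minimum enclosing circle.
r = √29 ≈ 5.39.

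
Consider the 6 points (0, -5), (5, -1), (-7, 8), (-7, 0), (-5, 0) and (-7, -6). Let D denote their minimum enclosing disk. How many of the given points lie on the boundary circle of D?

By Welzl's lemma the MEC is supported by two points (diametrically opposite) or three points (on a circumcircle).
The minimum enclosing circle is determined by three boundary points: (5, -1), (-7, 8), (-7, -6).
Their circumcentre is (-2.875, 1) with r² = 66.015625.
The farthest remaining point (0, -5) is at distance² 44.265625 ≤ 66.015625.
The points at distance exactly r from the centre are (5, -1), (-7, 8), (-7, -6) — 3 points.

3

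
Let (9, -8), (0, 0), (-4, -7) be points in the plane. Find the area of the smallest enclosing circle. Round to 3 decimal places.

139.435

Call the three points A, B, C in the order given.
Side lengths²: AB² = 145, AC² = 170, BC² = 65.
Since AC² = 170 < 145 + 65 = 210, the triangle is acute, so the smallest enclosing circle is the circumcircle.
Circumcentre = (99/38, -233/38), r² = 32045/722.
Area = π·r² = π·32045/722 ≈ 139.435.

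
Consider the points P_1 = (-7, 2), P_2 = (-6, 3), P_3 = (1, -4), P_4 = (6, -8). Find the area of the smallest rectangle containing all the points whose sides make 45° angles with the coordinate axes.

In coordinates u = x + y, v = x − y the rectangle is axis-aligned; the map (x,y)→(u,v) scales areas by 2.
u-values: -5, -3, -3, -2; range = -2 − (-5) = 3.
v-values: -9, -9, 5, 14; range = 14 − (-9) = 23.
Area = (3 × 23) / 2 = 34.5.

34.5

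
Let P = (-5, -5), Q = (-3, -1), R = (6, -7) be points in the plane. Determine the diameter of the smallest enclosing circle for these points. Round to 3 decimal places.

11.267

Side lengths²: PQ² = 20, PR² = 125, QR² = 117.
Since PR² = 125 < 117 + 20 = 137, the triangle is acute, so the smallest enclosing circle is the circumcircle.
Circumcentre = (0.625, -5.3125), r² = 31.73828125.
Diameter = 2r = 2√(31.73828125) ≈ 11.267.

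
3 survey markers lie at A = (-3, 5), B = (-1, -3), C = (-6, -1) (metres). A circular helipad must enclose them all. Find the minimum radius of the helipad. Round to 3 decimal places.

Side lengths²: AB² = 68, AC² = 45, BC² = 29.
Since AB² = 68 < 45 + 29 = 74, the triangle is acute, so the smallest enclosing circle is the circumcircle.
Circumcentre = (-7/3, 11/12), r² = 2465/144.
r = √(2465/144) ≈ 4.137.

4.137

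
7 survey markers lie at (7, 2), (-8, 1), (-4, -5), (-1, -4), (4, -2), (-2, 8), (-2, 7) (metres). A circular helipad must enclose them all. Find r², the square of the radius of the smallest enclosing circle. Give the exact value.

56.5

The farthest pair is (7, 2)–(-8, 1) with squared distance 226. The circle on this segment as diameter has centre (-0.5, 1.5) and r² = 226/4 = 56.5.
Check (-4, -5): distance² to centre = 54.5 ≤ 56.5, so it lies inside.
All remaining points lie in this disk, and no smaller disk contains both endpoints, so this is the minimum enclosing circle.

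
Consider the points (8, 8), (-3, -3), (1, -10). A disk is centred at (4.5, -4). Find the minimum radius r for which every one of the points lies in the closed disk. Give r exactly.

12.5

The required radius is the distance from (4.5, -4) to the farthest point.
Squared distances: 156.25, 57.25, 48.25.
Maximum is 156.25, attained at (8, 8).
r = √(156.25) = 12.5.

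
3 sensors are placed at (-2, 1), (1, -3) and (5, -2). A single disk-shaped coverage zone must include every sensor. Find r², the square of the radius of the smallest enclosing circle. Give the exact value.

Call the three points A, B, C in the order given.
Side lengths²: AB² = 25, AC² = 58, BC² = 17.
Since AC² = 58 ≥ 25 + 17 = 42, the angle opposite AC is not acute, so the smallest enclosing circle has AC as diameter.
Centre = midpoint of AC = (1.5, -0.5), r² = 58/4 = 14.5.

14.5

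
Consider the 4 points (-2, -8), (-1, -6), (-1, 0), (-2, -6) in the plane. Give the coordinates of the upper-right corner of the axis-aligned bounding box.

(-1, 0)

x-range [-2, -1], y-range [-8, 0].
The upper-right corner is (-1, 0).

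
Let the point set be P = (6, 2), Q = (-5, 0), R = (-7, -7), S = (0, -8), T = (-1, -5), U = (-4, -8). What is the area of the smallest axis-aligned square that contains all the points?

The bounding box has width 13 and height 10.
An axis-aligned square enclosing the set must have side ≥ max(width, height).
So the minimum side is max(13, 10) = 13.
Area = 13² = 169.

169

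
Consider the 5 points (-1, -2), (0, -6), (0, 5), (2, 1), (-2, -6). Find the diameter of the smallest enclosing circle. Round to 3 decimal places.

By Welzl's lemma the MEC is supported by two points (diametrically opposite) or three points (on a circumcircle).
The farthest pair is (0, 5)–(-2, -6) with squared distance 125. The circle on this segment as diameter has centre (-1, -0.5) and r² = 125/4 = 31.25.
Check (-1, -2): distance² to centre = 2.25 ≤ 31.25, so it lies inside.
All remaining points lie in this disk, and no smaller disk contains both endpoints, so this is the minimum enclosing circle.
Diameter = 2r = 2√(31.25) ≈ 11.180.

11.180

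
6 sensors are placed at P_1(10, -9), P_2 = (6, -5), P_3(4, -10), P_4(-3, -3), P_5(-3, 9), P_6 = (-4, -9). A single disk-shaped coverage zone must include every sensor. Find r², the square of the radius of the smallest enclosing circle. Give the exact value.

By Welzl's lemma the MEC is supported by two points (diametrically opposite) or three points (on a circumcircle).
The minimum enclosing circle is determined by three boundary points: P_1, P_5, P_6.
Their circumcentre is (3, -13/36) with r² = 160225/1296.
The farthest remaining point P_3 is at distance² 121705/1296 ≤ 160225/1296.

160225/1296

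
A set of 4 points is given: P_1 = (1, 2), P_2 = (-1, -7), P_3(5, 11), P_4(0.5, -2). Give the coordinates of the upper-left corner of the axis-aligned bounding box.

x-range [-1, 5], y-range [-7, 11].
The upper-left corner is (-1, 11).

(-1, 11)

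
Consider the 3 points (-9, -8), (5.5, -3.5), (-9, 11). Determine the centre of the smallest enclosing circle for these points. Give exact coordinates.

Call the three points A, B, C in the order given.
Side lengths²: AB² = 230.5, AC² = 361, BC² = 420.5.
Since BC² = 420.5 < 361 + 230.5 = 591.5, the triangle is acute, so the smallest enclosing circle is the circumcircle.
Circumcentre = (-4, 1.5), r² = 115.25.
Centre = (-4, 1.5).

(-4, 1.5)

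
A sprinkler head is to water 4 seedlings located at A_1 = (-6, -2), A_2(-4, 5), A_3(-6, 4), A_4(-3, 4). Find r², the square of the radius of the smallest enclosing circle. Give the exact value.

13.25

The minimum enclosing circle of a finite set is fixed by two of the points (as a diameter) or three (as a circumcircle).
The farthest pair is A_1–A_2 with squared distance 53. The circle on this segment as diameter has centre (-5, 1.5) and r² = 53/4 = 13.25.
Check A_3: distance² to centre = 7.25 ≤ 13.25, so it lies inside.
All remaining points lie in this disk, and no smaller disk contains both endpoints, so this is the minimum enclosing circle.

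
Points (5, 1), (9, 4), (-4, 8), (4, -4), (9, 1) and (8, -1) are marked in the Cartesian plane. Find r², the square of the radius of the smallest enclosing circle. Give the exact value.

The minimum enclosing circle is determined by three boundary points: (-4, 8), (4, -4), (9, 1).
Their circumcentre is (1.8, 3.2) with r² = 56.68.
The farthest remaining point (8, -1) is at distance² 56.08 ≤ 56.68.

56.68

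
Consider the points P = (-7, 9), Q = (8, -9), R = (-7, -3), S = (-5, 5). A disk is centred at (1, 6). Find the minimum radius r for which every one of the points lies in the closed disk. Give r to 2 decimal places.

The required radius is the distance from (1, 6) to the farthest point.
Squared distances: 73, 274, 145, 37.
Maximum is 274, attained at Q.
r = √274 ≈ 16.55.

16.55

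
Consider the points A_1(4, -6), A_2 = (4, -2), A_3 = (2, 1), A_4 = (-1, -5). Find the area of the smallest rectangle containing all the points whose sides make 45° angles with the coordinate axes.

In coordinates u = x + y, v = x − y the rectangle is axis-aligned; the map (x,y)→(u,v) scales areas by 2.
u-values: -2, 2, 3, -6; range = 3 − (-6) = 9.
v-values: 10, 6, 1, 4; range = 10 − 1 = 9.
Area = (9 × 9) / 2 = 40.5.

40.5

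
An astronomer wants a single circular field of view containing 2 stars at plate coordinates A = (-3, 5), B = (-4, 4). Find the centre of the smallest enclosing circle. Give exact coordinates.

(-3.5, 4.5)

The smallest circle enclosing two points has them as diameter endpoints.
Centre = midpoint = (-3.5, 4.5); r² = |AB|²/4 = 2/4 = 0.5.
Centre = (-3.5, 4.5).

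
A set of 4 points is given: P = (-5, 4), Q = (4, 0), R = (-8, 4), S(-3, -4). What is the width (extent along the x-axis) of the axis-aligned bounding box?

max x = 4, min x = -8, so width = 12.

12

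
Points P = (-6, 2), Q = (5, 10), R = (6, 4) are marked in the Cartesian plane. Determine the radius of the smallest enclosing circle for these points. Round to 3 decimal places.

6.801

Side lengths²: PQ² = 185, PR² = 148, QR² = 37.
Since PQ² = 185 ≥ 148 + 37 = 185, the angle opposite PQ is not acute, so the smallest enclosing circle has PQ as diameter.
Centre = midpoint of PQ = (-0.5, 6), r² = 185/4 = 46.25.
r = √(46.25) ≈ 6.801.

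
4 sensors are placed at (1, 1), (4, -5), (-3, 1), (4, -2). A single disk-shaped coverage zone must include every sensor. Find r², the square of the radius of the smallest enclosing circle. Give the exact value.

A smallest enclosing disk is always determined by at most three of the input points on its boundary.
The farthest pair is (4, -5)–(-3, 1) with squared distance 85. The circle on this segment as diameter has centre (0.5, -2) and r² = 85/4 = 21.25.
Check (1, 1): distance² to centre = 9.25 ≤ 21.25, so it lies inside.
All remaining points lie in this disk, and no smaller disk contains both endpoints, so this is the minimum enclosing circle.

21.25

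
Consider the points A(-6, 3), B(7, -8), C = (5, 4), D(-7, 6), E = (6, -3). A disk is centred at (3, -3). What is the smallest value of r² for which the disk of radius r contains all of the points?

The required radius is the distance from (3, -3) to the farthest point.
Squared distances: 117, 41, 53, 181, 9.
Maximum is 181, attained at D.

181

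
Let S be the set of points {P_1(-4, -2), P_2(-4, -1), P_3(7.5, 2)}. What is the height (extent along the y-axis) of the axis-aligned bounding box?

4

max y = 2, min y = -2, so height = 4.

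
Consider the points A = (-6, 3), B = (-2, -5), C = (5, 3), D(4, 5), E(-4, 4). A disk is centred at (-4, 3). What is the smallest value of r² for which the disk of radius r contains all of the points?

81

The required radius is the distance from (-4, 3) to the farthest point.
Squared distances: 4, 68, 81, 68, 1.
Maximum is 81, attained at C.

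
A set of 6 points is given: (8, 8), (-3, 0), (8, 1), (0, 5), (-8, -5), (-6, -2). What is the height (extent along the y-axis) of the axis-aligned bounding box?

max y = 8, min y = -5, so height = 13.

13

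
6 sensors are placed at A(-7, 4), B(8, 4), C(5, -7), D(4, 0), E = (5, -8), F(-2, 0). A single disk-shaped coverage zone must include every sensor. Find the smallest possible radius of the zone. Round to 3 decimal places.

The minimum enclosing circle is determined by three boundary points: A, B, E.
Their circumcentre is (0.5, -0.5) with r² = 76.5.
The farthest remaining point C is at distance² 62.5 ≤ 76.5.
r = √(76.5) ≈ 8.746.

8.746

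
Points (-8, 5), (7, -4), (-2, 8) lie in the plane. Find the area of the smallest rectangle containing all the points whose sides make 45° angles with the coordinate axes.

In coordinates u = x + y, v = x − y the rectangle is axis-aligned; the map (x,y)→(u,v) scales areas by 2.
u-values: -3, 3, 6; range = 6 − (-3) = 9.
v-values: -13, 11, -10; range = 11 − (-13) = 24.
Area = (9 × 24) / 2 = 108.

108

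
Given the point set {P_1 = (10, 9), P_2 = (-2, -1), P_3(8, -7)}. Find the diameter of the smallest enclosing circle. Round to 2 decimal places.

17.08

Side lengths²: P_1P_2² = 244, P_1P_3² = 260, P_2P_3² = 136.
Since P_1P_3² = 260 < 244 + 136 = 380, the triangle is acute, so the smallest enclosing circle is the circumcircle.
Circumcentre = (267/43, 58/43), r² = 134810/1849.
Diameter = 2r = 2√(134810/1849) ≈ 17.08.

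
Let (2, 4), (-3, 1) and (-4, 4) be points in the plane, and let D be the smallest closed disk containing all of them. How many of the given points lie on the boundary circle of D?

Call the three points A, B, C in the order given.
Side lengths²: AB² = 34, AC² = 36, BC² = 10.
Since AC² = 36 < 34 + 10 = 44, the triangle is acute, so the smallest enclosing circle is the circumcircle.
Circumcentre = (-1, 10/3), r² = 85/9.
The points at distance exactly r from the centre are (2, 4), (-3, 1), (-4, 4) — 3 points.

3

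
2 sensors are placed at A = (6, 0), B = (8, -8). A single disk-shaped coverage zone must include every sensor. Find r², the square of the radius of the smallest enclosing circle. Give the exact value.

The smallest circle enclosing two points has them as diameter endpoints.
Centre = midpoint = (7, -4); r² = |AB|²/4 = 68/4 = 17.

17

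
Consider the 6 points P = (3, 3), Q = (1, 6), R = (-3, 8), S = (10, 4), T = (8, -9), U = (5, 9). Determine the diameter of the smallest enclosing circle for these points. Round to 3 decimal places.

20.248

A smallest enclosing disk is always determined by at most three of the input points on its boundary.
The farthest pair is R–T with squared distance 410. The circle on this segment as diameter has centre (2.5, -0.5) and r² = 410/4 = 102.5.
Check P: distance² to centre = 12.5 ≤ 102.5, so it lies inside.
All remaining points lie in this disk, and no smaller disk contains both endpoints, so this is the minimum enclosing circle.
Diameter = 2r = 2√(102.5) ≈ 20.248.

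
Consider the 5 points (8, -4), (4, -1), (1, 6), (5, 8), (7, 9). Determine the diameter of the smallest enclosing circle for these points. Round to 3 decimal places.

13.181

By Welzl's lemma the MEC is supported by two points (diametrically opposite) or three points (on a circumcircle).
The minimum enclosing circle is determined by three boundary points: (8, -4), (1, 6), (7, 9).
Their circumcentre is (353/54, 131/54) with r² = 63325/1458.
The farthest remaining point (5, 8) is at distance² 48745/1458 ≤ 63325/1458.
Diameter = 2r = 2√(63325/1458) ≈ 13.181.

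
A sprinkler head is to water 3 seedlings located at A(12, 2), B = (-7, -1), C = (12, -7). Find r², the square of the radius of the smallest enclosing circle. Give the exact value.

73445/722

Side lengths²: AB² = 370, AC² = 81, BC² = 397.
Since BC² = 397 < 370 + 81 = 451, the triangle is acute, so the smallest enclosing circle is the circumcircle.
Circumcentre = (113/38, -2.5), r² = 73445/722.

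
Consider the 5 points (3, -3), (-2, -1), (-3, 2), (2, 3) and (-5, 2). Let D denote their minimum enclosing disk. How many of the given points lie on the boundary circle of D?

A smallest enclosing disk is always determined by at most three of the input points on its boundary.
The farthest pair is (3, -3)–(-5, 2) with squared distance 89. The circle on this segment as diameter has centre (-1, -0.5) and r² = 89/4 = 22.25.
Check (-2, -1): distance² to centre = 1.25 ≤ 22.25, so it lies inside.
All remaining points lie in this disk, and no smaller disk contains both endpoints, so this is the minimum enclosing circle.
The points at distance exactly r from the centre are (3, -3), (-5, 2) — 2 points.

2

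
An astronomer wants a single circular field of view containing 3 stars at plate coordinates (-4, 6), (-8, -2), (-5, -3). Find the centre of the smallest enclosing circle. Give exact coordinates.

(-36/7, 11/7)

Call the three points A, B, C in the order given.
Side lengths²: AB² = 80, AC² = 82, BC² = 10.
Since AC² = 82 < 80 + 10 = 90, the triangle is acute, so the smallest enclosing circle is the circumcircle.
Circumcentre = (-36/7, 11/7), r² = 1025/49.
Centre = (-36/7, 11/7).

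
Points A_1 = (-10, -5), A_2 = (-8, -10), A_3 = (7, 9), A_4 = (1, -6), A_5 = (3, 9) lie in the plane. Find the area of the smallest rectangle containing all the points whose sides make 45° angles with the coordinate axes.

221

In coordinates u = x + y, v = x − y the rectangle is axis-aligned; the map (x,y)→(u,v) scales areas by 2.
u-values: -15, -18, 16, -5, 12; range = 16 − (-18) = 34.
v-values: -5, 2, -2, 7, -6; range = 7 − (-6) = 13.
Area = (34 × 13) / 2 = 221.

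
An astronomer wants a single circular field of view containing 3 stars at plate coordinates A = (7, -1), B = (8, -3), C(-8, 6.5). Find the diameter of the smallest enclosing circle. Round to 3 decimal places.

18.608

Side lengths²: AB² = 5, AC² = 281.25, BC² = 346.25.
Since BC² = 346.25 ≥ 281.25 + 5 = 286.25, the angle opposite BC is not acute, so the smallest enclosing circle has BC as diameter.
Centre = midpoint of BC = (0, 1.75), r² = 346.25/4 = 86.5625.
Diameter = 2r = 2√(86.5625) ≈ 18.608.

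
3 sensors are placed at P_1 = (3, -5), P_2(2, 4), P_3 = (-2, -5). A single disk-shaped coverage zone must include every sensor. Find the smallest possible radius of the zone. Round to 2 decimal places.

Side lengths²: P_1P_2² = 82, P_1P_3² = 25, P_2P_3² = 97.
Since P_2P_3² = 97 < 82 + 25 = 107, the triangle is acute, so the smallest enclosing circle is the circumcircle.
Circumcentre = (0.5, -13/18), r² = 3977/162.
r = √(3977/162) ≈ 4.95.

4.95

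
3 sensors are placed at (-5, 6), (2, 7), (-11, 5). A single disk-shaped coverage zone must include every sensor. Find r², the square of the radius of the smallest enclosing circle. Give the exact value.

Call the three points A, B, C in the order given.
Side lengths²: AB² = 50, AC² = 37, BC² = 173.
Since BC² = 173 ≥ 50 + 37 = 87, the angle opposite BC is not acute, so the smallest enclosing circle has BC as diameter.
Centre = midpoint of BC = (-4.5, 6), r² = 173/4 = 43.25.

43.25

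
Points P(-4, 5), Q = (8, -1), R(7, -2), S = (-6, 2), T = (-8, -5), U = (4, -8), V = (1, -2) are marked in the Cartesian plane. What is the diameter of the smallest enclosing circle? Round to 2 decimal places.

By Welzl's lemma the MEC is supported by two points (diametrically opposite) or three points (on a circumcircle).
The minimum enclosing circle is determined by three boundary points: P, Q, T.
Their circumcentre is (-1/6, -7/3) with r² = 2465/36.
The farthest remaining point S is at distance² 1901/36 ≤ 2465/36.
Diameter = 2r = 2√(2465/36) ≈ 16.55.

16.55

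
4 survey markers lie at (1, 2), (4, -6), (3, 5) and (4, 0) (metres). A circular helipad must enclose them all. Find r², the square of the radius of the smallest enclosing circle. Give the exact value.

The farthest pair is (4, -6)–(3, 5) with squared distance 122. The circle on this segment as diameter has centre (3.5, -0.5) and r² = 122/4 = 30.5.
Check (1, 2): distance² to centre = 12.5 ≤ 30.5, so it lies inside.
All remaining points lie in this disk, and no smaller disk contains both endpoints, so this is the minimum enclosing circle.

30.5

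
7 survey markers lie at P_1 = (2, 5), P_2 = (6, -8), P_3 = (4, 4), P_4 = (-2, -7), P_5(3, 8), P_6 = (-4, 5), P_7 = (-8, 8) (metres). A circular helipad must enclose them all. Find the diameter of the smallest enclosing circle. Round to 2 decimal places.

21.26

The minimum enclosing circle of a finite set is fixed by two of the points (as a diameter) or three (as a circumcircle).
The farthest pair is P_2–P_7 with squared distance 452. The circle on this segment as diameter has centre (-1, 0) and r² = 452/4 = 113.
Check P_1: distance² to centre = 34 ≤ 113, so it lies inside.
All remaining points lie in this disk, and no smaller disk contains both endpoints, so this is the minimum enclosing circle.
Diameter = 2r = 2√113 ≈ 21.26.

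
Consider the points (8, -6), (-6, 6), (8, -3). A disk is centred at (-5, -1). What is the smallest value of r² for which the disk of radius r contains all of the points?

The required radius is the distance from (-5, -1) to the farthest point.
Squared distances: 194, 50, 173.
Maximum is 194, attained at (8, -6).

194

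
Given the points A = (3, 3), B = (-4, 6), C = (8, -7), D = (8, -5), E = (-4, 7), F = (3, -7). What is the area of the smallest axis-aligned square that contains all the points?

The bounding box has width 12 and height 14.
An axis-aligned square enclosing the set must have side ≥ max(width, height).
So the minimum side is max(12, 14) = 14.
Area = 14² = 196.

196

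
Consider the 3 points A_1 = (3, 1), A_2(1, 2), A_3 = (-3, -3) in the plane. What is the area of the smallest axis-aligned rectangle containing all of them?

x ranges over [-3, 3], width 6.
y ranges over [-3, 2], height 5.
Area = 6 × 5 = 30.

30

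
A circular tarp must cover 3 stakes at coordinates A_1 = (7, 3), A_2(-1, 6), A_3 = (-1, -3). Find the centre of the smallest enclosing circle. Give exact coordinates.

(1.875, 1.5)

Side lengths²: A_1A_2² = 73, A_1A_3² = 100, A_2A_3² = 81.
Since A_1A_3² = 100 < 81 + 73 = 154, the triangle is acute, so the smallest enclosing circle is the circumcircle.
Circumcentre = (1.875, 1.5), r² = 28.515625.
Centre = (1.875, 1.5).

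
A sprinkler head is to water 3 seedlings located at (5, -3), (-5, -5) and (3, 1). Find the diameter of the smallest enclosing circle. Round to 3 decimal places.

Call the three points A, B, C in the order given.
Side lengths²: AB² = 104, AC² = 20, BC² = 100.
Since AB² = 104 < 100 + 20 = 120, the triangle is acute, so the smallest enclosing circle is the circumcircle.
Circumcentre = (-2/11, -34/11), r² = 3250/121.
Diameter = 2r = 2√(3250/121) ≈ 10.365.

10.365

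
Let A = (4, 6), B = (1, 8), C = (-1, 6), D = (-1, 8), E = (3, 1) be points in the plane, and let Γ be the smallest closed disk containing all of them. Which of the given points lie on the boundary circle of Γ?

The farthest pair is D–E with squared distance 65. The circle on this segment as diameter has centre (1, 4.5) and r² = 65/4 = 16.25.
Check A: distance² to centre = 11.25 ≤ 16.25, so it lies inside.
All remaining points lie in this disk, and no smaller disk contains both endpoints, so this is the minimum enclosing circle.
The points at distance exactly r from the centre are D, E — 2 points.

D, E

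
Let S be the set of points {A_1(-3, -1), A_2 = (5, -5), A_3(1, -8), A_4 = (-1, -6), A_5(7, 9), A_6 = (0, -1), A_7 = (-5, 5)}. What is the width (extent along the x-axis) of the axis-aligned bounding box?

max x = 7, min x = -5, so width = 12.

12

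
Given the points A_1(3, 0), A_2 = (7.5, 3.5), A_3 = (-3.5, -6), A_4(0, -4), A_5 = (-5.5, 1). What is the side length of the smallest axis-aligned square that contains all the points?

The bounding box has width 13 and height 9.5.
An axis-aligned square enclosing the set must have side ≥ max(width, height).
So the minimum side is max(13, 9.5) = 13.

13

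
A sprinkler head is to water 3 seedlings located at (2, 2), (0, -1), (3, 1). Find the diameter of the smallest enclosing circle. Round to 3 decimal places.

3.677

Call the three points A, B, C in the order given.
Side lengths²: AB² = 13, AC² = 2, BC² = 13.
Since BC² = 13 < 13 + 2 = 15, the triangle is acute, so the smallest enclosing circle is the circumcircle.
Circumcentre = (1.3, 0.3), r² = 3.38.
Diameter = 2r = 2√(3.38) ≈ 3.677.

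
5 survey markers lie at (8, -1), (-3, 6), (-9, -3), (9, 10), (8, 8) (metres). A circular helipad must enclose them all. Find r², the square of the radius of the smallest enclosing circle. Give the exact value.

The minimum enclosing circle of a finite set is fixed by two of the points (as a diameter) or three (as a circumcircle).
The farthest pair is (-9, -3)–(9, 10) with squared distance 493. The circle on this segment as diameter has centre (0, 3.5) and r² = 493/4 = 123.25.
Check (8, -1): distance² to centre = 84.25 ≤ 123.25, so it lies inside.
All remaining points lie in this disk, and no smaller disk contains both endpoints, so this is the minimum enclosing circle.

123.25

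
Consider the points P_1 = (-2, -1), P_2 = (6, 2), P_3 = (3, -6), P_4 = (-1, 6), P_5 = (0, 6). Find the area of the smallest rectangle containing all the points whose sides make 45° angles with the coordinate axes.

88

In coordinates u = x + y, v = x − y the rectangle is axis-aligned; the map (x,y)→(u,v) scales areas by 2.
u-values: -3, 8, -3, 5, 6; range = 8 − (-3) = 11.
v-values: -1, 4, 9, -7, -6; range = 9 − (-7) = 16.
Area = (11 × 16) / 2 = 88.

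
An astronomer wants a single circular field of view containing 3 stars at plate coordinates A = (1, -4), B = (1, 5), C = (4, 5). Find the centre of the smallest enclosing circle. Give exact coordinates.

Side lengths²: AB² = 81, AC² = 90, BC² = 9.
Since AC² = 90 ≥ 81 + 9 = 90, the angle opposite AC is not acute, so the smallest enclosing circle has AC as diameter.
Centre = midpoint of AC = (2.5, 0.5), r² = 90/4 = 22.5.
Centre = (2.5, 0.5).

(2.5, 0.5)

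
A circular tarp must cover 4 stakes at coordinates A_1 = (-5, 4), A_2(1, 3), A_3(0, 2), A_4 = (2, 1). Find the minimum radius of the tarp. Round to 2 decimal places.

3.81

The minimum enclosing circle of a finite set is fixed by two of the points (as a diameter) or three (as a circumcircle).
The farthest pair is A_1–A_4 with squared distance 58. The circle on this segment as diameter has centre (-1.5, 2.5) and r² = 58/4 = 14.5.
Check A_2: distance² to centre = 6.5 ≤ 14.5, so it lies inside.
All remaining points lie in this disk, and no smaller disk contains both endpoints, so this is the minimum enclosing circle.
r = √(14.5) ≈ 3.81.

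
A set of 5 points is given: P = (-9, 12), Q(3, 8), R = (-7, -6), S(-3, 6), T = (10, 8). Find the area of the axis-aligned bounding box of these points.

x ranges over [-9, 10], width 19.
y ranges over [-6, 12], height 18.
Area = 19 × 18 = 342.

342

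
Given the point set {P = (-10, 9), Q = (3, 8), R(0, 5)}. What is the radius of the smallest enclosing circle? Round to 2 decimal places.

Side lengths²: PQ² = 170, PR² = 116, QR² = 18.
Since PQ² = 170 ≥ 116 + 18 = 134, the angle opposite PQ is not acute, so the smallest enclosing circle has PQ as diameter.
Centre = midpoint of PQ = (-3.5, 8.5), r² = 170/4 = 42.5.
r = √(42.5) ≈ 6.52.

6.52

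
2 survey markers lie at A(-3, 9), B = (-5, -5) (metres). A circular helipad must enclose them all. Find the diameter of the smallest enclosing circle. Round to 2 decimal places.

The smallest circle enclosing two points has them as diameter endpoints.
Centre = midpoint = (-4, 2); r² = |AB|²/4 = 200/4 = 50.
Diameter = 2r = 2√50 ≈ 14.14.

14.14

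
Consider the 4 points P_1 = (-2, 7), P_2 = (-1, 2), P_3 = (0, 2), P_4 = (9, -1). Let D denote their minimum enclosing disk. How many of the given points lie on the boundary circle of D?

By Welzl's lemma the MEC is supported by two points (diametrically opposite) or three points (on a circumcircle).
The farthest pair is P_1–P_4 with squared distance 185. The circle on this segment as diameter has centre (3.5, 3) and r² = 185/4 = 46.25.
Check P_2: distance² to centre = 21.25 ≤ 46.25, so it lies inside.
All remaining points lie in this disk, and no smaller disk contains both endpoints, so this is the minimum enclosing circle.
The points at distance exactly r from the centre are P_1, P_4 — 2 points.

2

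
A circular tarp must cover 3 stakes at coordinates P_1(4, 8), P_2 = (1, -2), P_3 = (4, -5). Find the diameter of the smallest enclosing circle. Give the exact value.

13

Side lengths²: P_1P_2² = 109, P_1P_3² = 169, P_2P_3² = 18.
Since P_1P_3² = 169 ≥ 109 + 18 = 127, the angle opposite P_1P_3 is not acute, so the smallest enclosing circle has P_1P_3 as diameter.
Centre = midpoint of P_1P_3 = (4, 1.5), r² = 169/4 = 42.25.
Diameter = 2r = 2√(42.25) = 13.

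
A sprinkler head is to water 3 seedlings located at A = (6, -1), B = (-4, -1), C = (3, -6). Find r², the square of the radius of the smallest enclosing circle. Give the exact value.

25.16

Side lengths²: AB² = 100, AC² = 34, BC² = 74.
Since AB² = 100 < 74 + 34 = 108, the triangle is acute, so the smallest enclosing circle is the circumcircle.
Circumcentre = (1, -1.4), r² = 25.16.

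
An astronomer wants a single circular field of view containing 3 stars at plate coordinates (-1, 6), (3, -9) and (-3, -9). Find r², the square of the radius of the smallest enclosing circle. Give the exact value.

55189/900

Call the three points A, B, C in the order given.
Side lengths²: AB² = 241, AC² = 229, BC² = 36.
Since AB² = 241 < 229 + 36 = 265, the triangle is acute, so the smallest enclosing circle is the circumcircle.
Circumcentre = (0, -53/30), r² = 55189/900.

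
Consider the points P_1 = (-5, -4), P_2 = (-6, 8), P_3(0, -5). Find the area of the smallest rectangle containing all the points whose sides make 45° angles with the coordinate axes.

104.5

In coordinates u = x + y, v = x − y the rectangle is axis-aligned; the map (x,y)→(u,v) scales areas by 2.
u-values: -9, 2, -5; range = 2 − (-9) = 11.
v-values: -1, -14, 5; range = 5 − (-14) = 19.
Area = (11 × 19) / 2 = 104.5.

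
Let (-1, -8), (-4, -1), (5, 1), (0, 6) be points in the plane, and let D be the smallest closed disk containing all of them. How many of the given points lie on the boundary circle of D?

2

The farthest pair is (-1, -8)–(0, 6) with squared distance 197. The circle on this segment as diameter has centre (-0.5, -1) and r² = 197/4 = 49.25.
Check (-4, -1): distance² to centre = 12.25 ≤ 49.25, so it lies inside.
All remaining points lie in this disk, and no smaller disk contains both endpoints, so this is the minimum enclosing circle.
The points at distance exactly r from the centre are (-1, -8), (0, 6) — 2 points.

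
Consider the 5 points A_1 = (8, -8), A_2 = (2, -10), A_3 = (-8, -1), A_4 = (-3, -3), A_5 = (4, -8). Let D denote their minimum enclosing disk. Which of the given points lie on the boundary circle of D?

A smallest enclosing disk is always determined by at most three of the input points on its boundary.
The farthest pair is A_1–A_3 with squared distance 305. The circle on this segment as diameter has centre (0, -4.5) and r² = 305/4 = 76.25.
Check A_2: distance² to centre = 34.25 ≤ 76.25, so it lies inside.
All remaining points lie in this disk, and no smaller disk contains both endpoints, so this is the minimum enclosing circle.
The points at distance exactly r from the centre are A_1, A_3 — 2 points.

A_1, A_3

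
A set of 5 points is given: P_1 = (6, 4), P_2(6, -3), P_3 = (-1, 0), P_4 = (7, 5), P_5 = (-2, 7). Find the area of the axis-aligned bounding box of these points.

x ranges over [-2, 7], width 9.
y ranges over [-3, 7], height 10.
Area = 9 × 10 = 90.

90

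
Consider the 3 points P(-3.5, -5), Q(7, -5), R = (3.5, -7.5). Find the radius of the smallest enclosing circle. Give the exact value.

5.25

Side lengths²: PQ² = 110.25, PR² = 55.25, QR² = 18.5.
Since PQ² = 110.25 ≥ 55.25 + 18.5 = 73.75, the angle opposite PQ is not acute, so the smallest enclosing circle has PQ as diameter.
Centre = midpoint of PQ = (1.75, -5), r² = 110.25/4 = 27.5625.
r = √(27.5625) = 5.25.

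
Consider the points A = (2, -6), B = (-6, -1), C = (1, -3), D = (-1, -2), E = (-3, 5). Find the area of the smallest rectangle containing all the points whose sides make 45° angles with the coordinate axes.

72

In coordinates u = x + y, v = x − y the rectangle is axis-aligned; the map (x,y)→(u,v) scales areas by 2.
u-values: -4, -7, -2, -3, 2; range = 2 − (-7) = 9.
v-values: 8, -5, 4, 1, -8; range = 8 − (-8) = 16.
Area = (9 × 16) / 2 = 72.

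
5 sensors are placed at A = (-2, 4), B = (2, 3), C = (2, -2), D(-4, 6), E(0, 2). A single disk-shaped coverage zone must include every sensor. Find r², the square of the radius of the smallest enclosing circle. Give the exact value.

25

By Welzl's lemma the MEC is supported by two points (diametrically opposite) or three points (on a circumcircle).
The farthest pair is C–D with squared distance 100. The circle on this segment as diameter has centre (-1, 2) and r² = 100/4 = 25.
Check A: distance² to centre = 5 ≤ 25, so it lies inside.
All remaining points lie in this disk, and no smaller disk contains both endpoints, so this is the minimum enclosing circle.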